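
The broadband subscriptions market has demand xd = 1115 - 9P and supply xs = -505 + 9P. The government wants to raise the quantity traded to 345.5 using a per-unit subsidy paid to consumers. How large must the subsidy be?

Required subsidy s = 9 per unit

At x = 345.5, invert demand for the buyer price: Pb = (1115 − 345.5)/9 = 85.5; invert supply for the seller price: Ps = (345.5 − (-505))/9 = 94.5.
The subsidy must fill the gap: s = Ps − Pb = 94.5 − 85.5 = 9.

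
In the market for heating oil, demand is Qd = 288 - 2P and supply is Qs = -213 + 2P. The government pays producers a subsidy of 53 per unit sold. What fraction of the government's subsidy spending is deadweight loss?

Pre-subsidy: 288 - 2P = -213 + 2P gives P* = 125.25, Q* = 37.5.
With the subsidy, sellers receive Ps = Pb + 53 for each unit, where Pb is the price buyers pay.
Supply in terms of Pb becomes Qs = -213 + 2(Pb + 53) = -107 + 2Pb. Setting this equal to demand: 288 - 2Pb = -107 + 2Pb, so Pb = 98.75.
Sellers receive Ps = 98.75 + 53 = 151.75; Q' = 288 − 2·98.75 = 90.5.
ΔCS = ½(37.5 + 90.5)(125.25 − 98.75) = 1696; ΔPS = ½(37.5 + 90.5)(151.75 − 125.25) = 1696.
Government spending = 53 × 90.5 = 4796.5.
DWL = ½ × 53 × (90.5 − 37.5) = 1404.5; fraction = 1404.5 / 4796.5 = 53/181.

DWL / government spending = 53/181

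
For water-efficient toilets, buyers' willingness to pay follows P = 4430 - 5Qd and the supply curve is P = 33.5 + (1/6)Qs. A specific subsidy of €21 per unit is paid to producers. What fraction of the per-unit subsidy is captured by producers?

Producer share = 1/31

Pre-subsidy: 4430 - 5Q = 33.5 + (1/6)Q gives Q* = 26379/31 and P* = 5435/31.
With the subsidy, sellers receive Ps = Pb + 21 for each unit, where Pb is the price buyers pay.
On the curves, Pb = 4430 - 5Q and Ps = 33.5 + (1/6)Q; the wedge Ps − Pb = 21 gives 33.5 + (1/6)Q − (4430 - 5Q) = 21, so Q' = 855.
Then Pb = 4430 − 5·855 = 155 and Ps = 33.5 + (1/6)·855 = 176.
Buyers' price falls by P* − Pb = 5435/31 − 155 = 630/31; sellers' price rises by Ps − P* = 176 − 5435/31 = 21/31.
So producers capture (21/31)/21 = 1/31 of each unit of subsidy.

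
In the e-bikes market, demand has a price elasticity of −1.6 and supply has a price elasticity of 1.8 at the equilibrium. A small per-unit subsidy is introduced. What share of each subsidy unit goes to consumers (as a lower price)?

For a small subsidy around the equilibrium, the benefit split depends on the relative slopes, which at a point are proportional to the elasticities.
Buyer share = εs/(εs + |εd|) = 1.8/(1.8 + 1.6) = 9/17; seller share = |εd|/(εs + |εd|) = 8/17.

Consumer share = 9/17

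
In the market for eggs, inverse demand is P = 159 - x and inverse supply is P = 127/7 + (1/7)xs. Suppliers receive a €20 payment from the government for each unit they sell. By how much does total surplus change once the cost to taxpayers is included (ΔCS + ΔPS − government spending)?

Net change in total surplus = -€175

Pre-subsidy: 159 - x = 127/7 + (1/7)x gives x* = 123.25 and P* = 35.75.
With the subsidy, sellers receive Ps = Pb + 20 for each unit, where Pb is the price buyers pay.
On the curves, Pb = 159 - x and Ps = 127/7 + (1/7)x; the wedge Ps − Pb = 20 gives 127/7 + (1/7)x − (159 - x) = 20, so x' = 140.75.
Then Pb = 159 − 1·140.75 = 18.25 and Ps = 127/7 + (1/7)·140.75 = 38.25.
ΔCS = ½(123.25 + 140.75)(35.75 − 18.25) = 2310; ΔPS = ½(123.25 + 140.75)(38.25 − 35.75) = 330.
Government spending = 20 × 140.75 = 2815.
Net change = 2310 + 330 − 2815 = -175. The loss equals the DWL triangle ½·20·17.5.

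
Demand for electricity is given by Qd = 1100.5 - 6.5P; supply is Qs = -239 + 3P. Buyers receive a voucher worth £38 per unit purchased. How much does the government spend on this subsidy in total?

Government cost = £9956

Pre-subsidy: 1100.5 - 6.5P = -239 + 3P gives P* = 141, Q* = 184.
With the rebate, buyers effectively pay Pb = Ps − 38, where Ps is the price sellers receive.
Demand in terms of Ps becomes Qd = 1100.5 − 6.5(Ps − 38) = 1347.5 - 6.5Ps. Setting this equal to supply: 1347.5 - 6.5Ps = -239 + 3Ps, so Ps = 167.
Buyers pay Pb = 167 − 38 = 129; Q' = -239 + 3·167 = 262.
Government outlay = subsidy × quantity = 38 × 262 = 9956.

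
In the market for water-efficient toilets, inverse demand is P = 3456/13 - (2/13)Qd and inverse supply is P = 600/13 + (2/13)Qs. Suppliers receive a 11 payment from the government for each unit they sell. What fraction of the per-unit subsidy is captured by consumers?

Pre-subsidy: 3456/13 - (2/13)Q = 600/13 + (2/13)Q gives Q* = 714 and P* = 156.
With the subsidy, sellers receive Ps = Pb + 11 for each unit, where Pb is the price buyers pay.
On the curves, Pb = 3456/13 - (2/13)Q and Ps = 600/13 + (2/13)Q; the wedge Ps − Pb = 11 gives 600/13 + (2/13)Q − (3456/13 - (2/13)Q) = 11, so Q' = 749.75.
Then Pb = 3456/13 − (2/13)·749.75 = 150.5 and Ps = 600/13 + (2/13)·749.75 = 161.5.
Buyers' price falls by P* − Pb = 156 − 150.5 = 5.5; sellers' price rises by Ps − P* = 161.5 − 156 = 5.5.
So consumers capture 5.5/11 = 0.5 of each unit of subsidy.

Consumer share = 0.5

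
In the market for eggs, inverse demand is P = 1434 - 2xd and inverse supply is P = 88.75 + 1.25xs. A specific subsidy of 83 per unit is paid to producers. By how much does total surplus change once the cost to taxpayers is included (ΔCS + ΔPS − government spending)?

Pre-subsidy: 1434 - 2x = 88.75 + 1.25x gives x* = 5381/13 and P* = 7880/13.
With the subsidy, sellers receive Ps = Pb + 83 for each unit, where Pb is the price buyers pay.
On the curves, Pb = 1434 - 2x and Ps = 88.75 + 1.25x; the wedge Ps − Pb = 83 gives 88.75 + 1.25x − (1434 - 2x) = 83, so x' = 5713/13.
Then Pb = 1434 − 2·(5713/13) = 7216/13 and Ps = 88.75 + 1.25·(5713/13) = 8295/13.
ΔCS = ½(5381/13 + 5713/13)(7880/13 − 7216/13) = 3683208/169; ΔPS = ½(5381/13 + 5713/13)(8295/13 − 7880/13) = 2302005/169.
Government spending = 83 × 5713/13 = 474179/13.
Net change = 3683208/169 + 2302005/169 − 474179/13 = -13778/13. The loss equals the DWL triangle ½·83·332/13.

Net change in total surplus = -13778/13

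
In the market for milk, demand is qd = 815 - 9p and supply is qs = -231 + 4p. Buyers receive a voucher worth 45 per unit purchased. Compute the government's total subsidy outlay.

Government cost = 126045/13

Pre-subsidy: 815 - 9p = -231 + 4p gives p* = 1046/13, q* = 1181/13.
With the rebate, buyers effectively pay pb = ps − 45, where ps is the price sellers receive.
Demand in terms of ps becomes qd = 815 − 9(ps − 45) = 1220 - 9ps. Setting this equal to supply: 1220 - 9ps = -231 + 4ps, so ps = 1451/13.
Buyers pay pb = 1451/13 − 45 = 866/13; q' = -231 + 4·(1451/13) = 2801/13.
Government outlay = subsidy × quantity = 45 × 2801/13 = 126045/13.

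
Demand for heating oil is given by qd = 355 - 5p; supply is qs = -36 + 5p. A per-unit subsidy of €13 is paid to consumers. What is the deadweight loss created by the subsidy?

Pre-subsidy: 355 - 5p = -36 + 5p gives p* = 39.1, q* = 159.5.
With the rebate, buyers effectively pay pb = ps − 13, where ps is the price sellers receive.
Demand in terms of ps becomes qd = 355 − 5(ps − 13) = 420 - 5ps. Setting this equal to supply: 420 - 5ps = -36 + 5ps, so ps = 45.6.
Buyers pay pb = 45.6 − 13 = 32.6; q' = -36 + 5·45.6 = 192.
The subsidy expands output by 192 − 159.5 = 32.5 past the efficient level; on those units the gap between marginal cost and willingness to pay runs from 0 up to 13.
DWL = ½ × 13 × 32.5 = 211.25.

Deadweight loss = €211.25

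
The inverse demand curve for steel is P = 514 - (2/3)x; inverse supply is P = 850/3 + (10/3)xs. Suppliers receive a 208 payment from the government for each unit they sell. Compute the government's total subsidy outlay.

Government cost = 68432/3

Pre-subsidy: 514 - (2/3)x = 850/3 + (10/3)x gives x* = 173/3 and P* = 4280/9.
With the subsidy, sellers receive Ps = Pb + 208 for each unit, where Pb is the price buyers pay.
On the curves, Pb = 514 - (2/3)x and Ps = 850/3 + (10/3)x; the wedge Ps − Pb = 208 gives 850/3 + (10/3)x − (514 - (2/3)x) = 208, so x' = 329/3.
Then Pb = 514 − (2/3)·(329/3) = 3968/9 and Ps = 850/3 + (10/3)·(329/3) = 5840/9.
Government outlay = subsidy × quantity = 208 × 329/3 = 68432/3.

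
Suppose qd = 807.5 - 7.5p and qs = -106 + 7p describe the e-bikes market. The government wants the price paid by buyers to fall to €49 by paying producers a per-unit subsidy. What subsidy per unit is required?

Required subsidy s = €29 per unit

At a buyer price of 49, quantity demanded is 807.5 − 7.5·49 = 440.
Sellers supply 440 only when they receive ps with -106 + 7·ps = 440, i.e. ps = 78.
s = ps − pb = 78 − 49 = 29.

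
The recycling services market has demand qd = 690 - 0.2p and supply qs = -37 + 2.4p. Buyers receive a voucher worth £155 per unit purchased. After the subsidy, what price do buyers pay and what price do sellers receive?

Pre-subsidy: 690 - 0.2p = -37 + 2.4p gives p* = 3635/13, q* = 8243/13.
With the rebate, buyers effectively pay pb = ps − 155, where ps is the price sellers receive.
Demand in terms of ps becomes qd = 690 − 0.2(ps − 155) = 721 - 0.2ps. Setting this equal to supply: 721 - 0.2ps = -37 + 2.4ps, so ps = 3790/13.
Buyers pay pb = 3790/13 − 155 = 1775/13; q' = -37 + 2.4·(3790/13) = 8615/13.

Buyers pay 1775/13; sellers receive 3790/13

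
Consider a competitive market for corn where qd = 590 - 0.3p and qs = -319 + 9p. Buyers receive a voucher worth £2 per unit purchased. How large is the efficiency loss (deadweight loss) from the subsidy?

Pre-subsidy: 590 - 0.3p = -319 + 9p gives p* = 3030/31, q* = 17381/31.
With the rebate, buyers effectively pay pb = ps − 2, where ps is the price sellers receive.
Demand in terms of ps becomes qd = 590 − 0.3(ps − 2) = 590.6 - 0.3ps. Setting this equal to supply: 590.6 - 0.3ps = -319 + 9ps, so ps = 3032/31.
Buyers pay pb = 3032/31 − 2 = 2970/31; q' = -319 + 9·(3032/31) = 17399/31.
The subsidy expands output by 17399/31 − 17381/31 = 18/31 past the efficient level; on those units the gap between marginal cost and willingness to pay runs from 0 up to 2.
DWL = ½ × 2 × 18/31 = 18/31.

Deadweight loss = 18/31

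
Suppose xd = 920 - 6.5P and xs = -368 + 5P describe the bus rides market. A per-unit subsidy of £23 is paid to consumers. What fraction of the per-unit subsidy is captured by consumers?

Consumer share = 10/23

Pre-subsidy: 920 - 6.5P = -368 + 5P gives P* = 112, x* = 192.
With the rebate, buyers effectively pay Pb = Ps − 23, where Ps is the price sellers receive.
Demand in terms of Ps becomes xd = 920 − 6.5(Ps − 23) = 1069.5 - 6.5Ps. Setting this equal to supply: 1069.5 - 6.5Ps = -368 + 5Ps, so Ps = 125.
Buyers pay Pb = 125 − 23 = 102; x' = -368 + 5·125 = 257.
Buyers' price falls by P* − Pb = 112 − 102 = 10; sellers' price rises by Ps − P* = 125 − 112 = 13.
So consumers capture 10/23 = 10/23 of each unit of subsidy.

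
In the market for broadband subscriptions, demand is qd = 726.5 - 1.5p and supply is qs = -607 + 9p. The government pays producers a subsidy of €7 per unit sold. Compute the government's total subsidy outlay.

Government cost = €3815

Pre-subsidy: 726.5 - 1.5p = -607 + 9p gives p* = 127, q* = 536.
With the subsidy, sellers receive ps = pb + 7 for each unit, where pb is the price buyers pay.
Supply in terms of pb becomes qs = -607 + 9(pb + 7) = -544 + 9pb. Setting this equal to demand: 726.5 - 1.5pb = -544 + 9pb, so pb = 121.
Sellers receive ps = 121 + 7 = 128; q' = 726.5 − 1.5·121 = 545.
Government outlay = subsidy × quantity = 7 × 545 = 3815.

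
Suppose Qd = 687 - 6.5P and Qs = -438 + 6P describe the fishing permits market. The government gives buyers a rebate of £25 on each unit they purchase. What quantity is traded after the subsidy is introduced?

Pre-subsidy: 687 - 6.5P = -438 + 6P gives P* = 90, Q* = 102.
With the rebate, buyers effectively pay Pb = Ps − 25, where Ps is the price sellers receive.
Demand in terms of Ps becomes Qd = 687 − 6.5(Ps − 25) = 849.5 - 6.5Ps. Setting this equal to supply: 849.5 - 6.5Ps = -438 + 6Ps, so Ps = 103.
Buyers pay Pb = 103 − 25 = 78; Q' = -438 + 6·103 = 180.

Q' = 180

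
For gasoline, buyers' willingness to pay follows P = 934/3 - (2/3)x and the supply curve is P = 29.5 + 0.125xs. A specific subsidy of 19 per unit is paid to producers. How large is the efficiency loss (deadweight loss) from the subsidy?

Pre-subsidy: 934/3 - (2/3)x = 29.5 + 0.125x gives x* = 356 and P* = 74.
With the subsidy, sellers receive Ps = Pb + 19 for each unit, where Pb is the price buyers pay.
On the curves, Pb = 934/3 - (2/3)x and Ps = 29.5 + 0.125x; the wedge Ps − Pb = 19 gives 29.5 + 0.125x − (934/3 - (2/3)x) = 19, so x' = 380.
Then Pb = 934/3 − (2/3)·380 = 58 and Ps = 29.5 + 0.125·380 = 77.
The subsidy expands output by 380 − 356 = 24 past the efficient level; on those units the gap between marginal cost and willingness to pay runs from 0 up to 19.
DWL = ½ × 19 × 24 = 228.

Deadweight loss = 228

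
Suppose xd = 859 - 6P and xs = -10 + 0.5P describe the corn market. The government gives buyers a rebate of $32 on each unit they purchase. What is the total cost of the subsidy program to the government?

Government cost = 29792/13

Pre-subsidy: 859 - 6P = -10 + 0.5P gives P* = 1738/13, x* = 739/13.
With the rebate, buyers effectively pay Pb = Ps − 32, where Ps is the price sellers receive.
Demand in terms of Ps becomes xd = 859 − 6(Ps − 32) = 1051 - 6Ps. Setting this equal to supply: 1051 - 6Ps = -10 + 0.5Ps, so Ps = 2122/13.
Buyers pay Pb = 2122/13 − 32 = 1706/13; x' = -10 + 0.5·(2122/13) = 931/13.
Government outlay = subsidy × quantity = 32 × 931/13 = 29792/13.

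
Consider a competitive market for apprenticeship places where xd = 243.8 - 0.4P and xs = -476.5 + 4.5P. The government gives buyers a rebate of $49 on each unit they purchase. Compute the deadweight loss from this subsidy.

Deadweight loss = $441

Pre-subsidy: 243.8 - 0.4P = -476.5 + 4.5P gives P* = 147, x* = 185.
With the rebate, buyers effectively pay Pb = Ps − 49, where Ps is the price sellers receive.
Demand in terms of Ps becomes xd = 243.8 − 0.4(Ps − 49) = 263.4 - 0.4Ps. Setting this equal to supply: 263.4 - 0.4Ps = -476.5 + 4.5Ps, so Ps = 151.
Buyers pay Pb = 151 − 49 = 102; x' = -476.5 + 4.5·151 = 203.
The subsidy expands output by 203 − 185 = 18 past the efficient level; on those units the gap between marginal cost and willingness to pay runs from 0 up to 49.
DWL = ½ × 49 × 18 = 441.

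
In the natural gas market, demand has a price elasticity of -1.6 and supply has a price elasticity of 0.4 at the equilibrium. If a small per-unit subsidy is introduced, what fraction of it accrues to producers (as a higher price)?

For a small subsidy around the equilibrium, the benefit split depends on the relative slopes, which at a point are proportional to the elasticities.
Buyer share = εs/(εs + |εd|) = 0.4/(0.4 + 1.6) = 0.2; seller share = |εd|/(εs + |εd|) = 0.8.
So producers capture 0.8 of the subsidy.

Producer share = 0.8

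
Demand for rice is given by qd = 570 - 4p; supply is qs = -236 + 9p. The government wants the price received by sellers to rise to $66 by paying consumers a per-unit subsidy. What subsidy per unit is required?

Required subsidy s = $13 per unit

At a seller price of 66, quantity supplied is -236 + 9·66 = 358.
Buyers absorb 358 only when they pay pb with 570 − 4·pb = 358, i.e. pb = 53.
s = ps − pb = 66 − 53 = 13.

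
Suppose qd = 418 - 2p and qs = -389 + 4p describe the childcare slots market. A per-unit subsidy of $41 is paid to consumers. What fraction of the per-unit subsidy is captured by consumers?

Pre-subsidy: 418 - 2p = -389 + 4p gives p* = 134.5, q* = 149.
With the rebate, buyers effectively pay pb = ps − 41, where ps is the price sellers receive.
Demand in terms of ps becomes qd = 418 − 2(ps − 41) = 500 - 2ps. Setting this equal to supply: 500 - 2ps = -389 + 4ps, so ps = 889/6.
Buyers pay pb = 889/6 − 41 = 643/6; q' = -389 + 4·(889/6) = 611/3.
Buyers' price falls by p* − pb = 134.5 − 643/6 = 82/3; sellers' price rises by ps − p* = 889/6 − 134.5 = 41/3.
So consumers capture (82/3)/41 = 2/3 of each unit of subsidy.

Consumer share = 2/3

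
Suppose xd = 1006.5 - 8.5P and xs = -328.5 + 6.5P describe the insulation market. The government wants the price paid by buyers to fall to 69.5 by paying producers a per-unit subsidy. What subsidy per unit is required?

At a buyer price of 69.5, quantity demanded is 1006.5 − 8.5·69.5 = 415.75.
Sellers supply 415.75 only when they receive Ps with -328.5 + 6.5·Ps = 415.75, i.e. Ps = 114.5.
s = Ps − Pb = 114.5 − 69.5 = 45.

Required subsidy s = 45 per unit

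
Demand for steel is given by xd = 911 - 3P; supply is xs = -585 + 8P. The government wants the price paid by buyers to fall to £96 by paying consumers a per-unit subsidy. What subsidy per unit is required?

At a buyer price of 96, quantity demanded is 911 − 3·96 = 623.
Sellers supply 623 only when they receive Ps with -585 + 8·Ps = 623, i.e. Ps = 151.
s = Ps − Pb = 151 − 96 = 55.

Required subsidy s = £55 per unit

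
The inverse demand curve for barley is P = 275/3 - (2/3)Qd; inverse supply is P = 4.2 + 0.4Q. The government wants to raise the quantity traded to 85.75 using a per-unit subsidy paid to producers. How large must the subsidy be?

At Q = 85.75, from the demand curve buyers pay Pb = 275/3 − (2/3)·85.75 = 34.5; from the supply curve sellers need Ps = 4.2 + 0.4·85.75 = 38.5.
The subsidy must fill the gap: s = Ps − Pb = 38.5 − 34.5 = 4.

Required subsidy s = 4 per unit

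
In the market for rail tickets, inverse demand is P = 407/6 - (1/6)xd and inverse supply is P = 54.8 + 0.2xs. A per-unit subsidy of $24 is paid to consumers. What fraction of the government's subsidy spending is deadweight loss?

DWL / government spending = 360/1111

Pre-subsidy: 407/6 - (1/6)x = 54.8 + 0.2x gives x* = 391/11 and P* = 681/11.
With the rebate, buyers effectively pay Pb = Ps − 24, where Ps is the price sellers receive.
On the curves, Pb = 407/6 - (1/6)x and Ps = 54.8 + 0.2x; the wedge Ps − Pb = 24 gives 54.8 + 0.2x − (407/6 - (1/6)x) = 24, so x' = 101.
Then Pb = 407/6 − (1/6)·101 = 51 and Ps = 54.8 + 0.2·101 = 75.
ΔCS = ½(391/11 + 101)(681/11 − 51) = 90120/121; ΔPS = ½(391/11 + 101)(75 − 681/11) = 108144/121.
Government spending = 24 × 101 = 2424.
DWL = ½ × 24 × (101 − 391/11) = 8640/11; fraction = (8640/11) / 2424 = 360/1111.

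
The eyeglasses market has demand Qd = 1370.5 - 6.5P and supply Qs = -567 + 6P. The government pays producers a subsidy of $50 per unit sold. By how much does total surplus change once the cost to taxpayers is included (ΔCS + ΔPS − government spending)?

Pre-subsidy: 1370.5 - 6.5P = -567 + 6P gives P* = 155, Q* = 363.
With the subsidy, sellers receive Ps = Pb + 50 for each unit, where Pb is the price buyers pay.
Supply in terms of Pb becomes Qs = -567 + 6(Pb + 50) = -267 + 6Pb. Setting this equal to demand: 1370.5 - 6.5Pb = -267 + 6Pb, so Pb = 131.
Sellers receive Ps = 131 + 50 = 181; Q' = 1370.5 − 6.5·131 = 519.
ΔCS = ½(363 + 519)(155 − 131) = 10584; ΔPS = ½(363 + 519)(181 − 155) = 11466.
Government spending = 50 × 519 = 25950.
Net change = 10584 + 11466 − 25950 = -3900. The loss equals the DWL triangle ½·50·156.

Net change in total surplus = -$3900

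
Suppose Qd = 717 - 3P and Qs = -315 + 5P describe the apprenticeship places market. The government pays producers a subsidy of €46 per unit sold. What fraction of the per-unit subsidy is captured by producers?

Pre-subsidy: 717 - 3P = -315 + 5P gives P* = 129, Q* = 330.
With the subsidy, sellers receive Ps = Pb + 46 for each unit, where Pb is the price buyers pay.
Supply in terms of Pb becomes Qs = -315 + 5(Pb + 46) = -85 + 5Pb. Setting this equal to demand: 717 - 3Pb = -85 + 5Pb, so Pb = 100.25.
Sellers receive Ps = 100.25 + 46 = 146.25; Q' = 717 − 3·100.25 = 416.25.
Buyers' price falls by P* − Pb = 129 − 100.25 = 28.75; sellers' price rises by Ps − P* = 146.25 − 129 = 17.25.
So producers capture 17.25/46 = 0.375 of each unit of subsidy.

Producer share = 0.375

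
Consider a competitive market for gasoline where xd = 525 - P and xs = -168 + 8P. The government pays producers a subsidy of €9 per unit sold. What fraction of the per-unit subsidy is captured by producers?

Producer share = 1/9

Pre-subsidy: 525 - P = -168 + 8P gives P* = 77, x* = 448.
With the subsidy, sellers receive Ps = Pb + 9 for each unit, where Pb is the price buyers pay.
Supply in terms of Pb becomes xs = -168 + 8(Pb + 9) = -96 + 8Pb. Setting this equal to demand: 525 - Pb = -96 + 8Pb, so Pb = 69.
Sellers receive Ps = 69 + 9 = 78; x' = 525 − 1·69 = 456.
Buyers' price falls by P* − Pb = 77 − 69 = 8; sellers' price rises by Ps − P* = 78 − 77 = 1.
So producers capture 1/9 = 1/9 of each unit of subsidy.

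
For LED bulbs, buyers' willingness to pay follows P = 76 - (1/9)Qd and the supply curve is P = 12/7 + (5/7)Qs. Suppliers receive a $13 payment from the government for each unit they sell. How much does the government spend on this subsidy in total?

Government cost = $1374.75

Pre-subsidy: 76 - (1/9)Q = 12/7 + (5/7)Q gives Q* = 90 and P* = 66.
With the subsidy, sellers receive Ps = Pb + 13 for each unit, where Pb is the price buyers pay.
On the curves, Pb = 76 - (1/9)Q and Ps = 12/7 + (5/7)Q; the wedge Ps − Pb = 13 gives 12/7 + (5/7)Q − (76 - (1/9)Q) = 13, so Q' = 105.75.
Then Pb = 76 − (1/9)·105.75 = 64.25 and Ps = 12/7 + (5/7)·105.75 = 77.25.
Government outlay = subsidy × quantity = 13 × 105.75 = 1374.75.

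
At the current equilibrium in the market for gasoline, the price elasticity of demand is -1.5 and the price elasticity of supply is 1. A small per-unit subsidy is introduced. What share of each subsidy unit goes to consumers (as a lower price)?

Consumer share = 0.4

For a small subsidy around the equilibrium, the benefit split depends on the relative slopes, which at a point are proportional to the elasticities.
Buyer share = εs/(εs + |εd|) = 1/(1 + 1.5) = 0.4; seller share = |εd|/(εs + |εd|) = 0.6.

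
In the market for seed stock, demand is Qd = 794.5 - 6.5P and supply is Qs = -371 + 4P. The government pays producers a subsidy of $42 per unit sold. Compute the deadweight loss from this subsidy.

Pre-subsidy: 794.5 - 6.5P = -371 + 4P gives P* = 111, Q* = 73.
With the subsidy, sellers receive Ps = Pb + 42 for each unit, where Pb is the price buyers pay.
Supply in terms of Pb becomes Qs = -371 + 4(Pb + 42) = -203 + 4Pb. Setting this equal to demand: 794.5 - 6.5Pb = -203 + 4Pb, so Pb = 95.
Sellers receive Ps = 95 + 42 = 137; Q' = 794.5 − 6.5·95 = 177.
The subsidy expands output by 177 − 73 = 104 past the efficient level; on those units the gap between marginal cost and willingness to pay runs from 0 up to 42.
DWL = ½ × 42 × 104 = 2184.

Deadweight loss = $2184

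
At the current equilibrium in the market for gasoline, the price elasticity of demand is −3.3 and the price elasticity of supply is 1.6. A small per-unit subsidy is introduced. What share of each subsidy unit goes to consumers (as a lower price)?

Consumer share = 16/49

For a small subsidy around the equilibrium, the benefit split depends on the relative slopes, which at a point are proportional to the elasticities.
Buyer share = εs/(εs + |εd|) = 1.6/(1.6 + 3.3) = 16/49; seller share = |εd|/(εs + |εd|) = 33/49.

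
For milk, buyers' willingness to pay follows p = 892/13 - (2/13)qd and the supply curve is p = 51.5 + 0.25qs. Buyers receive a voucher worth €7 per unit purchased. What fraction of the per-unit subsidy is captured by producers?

Pre-subsidy: 892/13 - (2/13)q = 51.5 + 0.25q gives q* = 890/21 and p* = 1304/21.
With the rebate, buyers effectively pay pb = ps − 7, where ps is the price sellers receive.
On the curves, pb = 892/13 - (2/13)q and ps = 51.5 + 0.25q; the wedge ps − pb = 7 gives 51.5 + 0.25q − (892/13 - (2/13)q) = 7, so q' = 418/7.
Then pb = 892/13 − (2/13)·(418/7) = 416/7 and ps = 51.5 + 0.25·(418/7) = 465/7.
Buyers' price falls by p* − pb = 1304/21 − 416/7 = 8/3; sellers' price rises by ps − p* = 465/7 − 1304/21 = 13/3.
So producers capture (13/3)/7 = 13/21 of each unit of subsidy.

Producer share = 13/21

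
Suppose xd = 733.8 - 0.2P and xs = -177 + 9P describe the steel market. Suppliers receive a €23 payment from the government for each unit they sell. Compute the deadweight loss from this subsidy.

Deadweight loss = €51.75

Pre-subsidy: 733.8 - 0.2P = -177 + 9P gives P* = 99, x* = 714.
With the subsidy, sellers receive Ps = Pb + 23 for each unit, where Pb is the price buyers pay.
Supply in terms of Pb becomes xs = -177 + 9(Pb + 23) = 30 + 9Pb. Setting this equal to demand: 733.8 - 0.2Pb = 30 + 9Pb, so Pb = 76.5.
Sellers receive Ps = 76.5 + 23 = 99.5; x' = 733.8 − 0.2·76.5 = 718.5.
The subsidy expands output by 718.5 − 714 = 4.5 past the efficient level; on those units the gap between marginal cost and willingness to pay runs from 0 up to 23.
DWL = ½ × 23 × 4.5 = 51.75.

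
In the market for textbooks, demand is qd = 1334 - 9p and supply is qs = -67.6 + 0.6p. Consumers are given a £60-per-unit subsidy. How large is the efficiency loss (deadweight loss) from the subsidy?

Deadweight loss = £1012.5

Pre-subsidy: 1334 - 9p = -67.6 + 0.6p gives p* = 146, q* = 20.
With the rebate, buyers effectively pay pb = ps − 60, where ps is the price sellers receive.
Demand in terms of ps becomes qd = 1334 − 9(ps − 60) = 1874 - 9ps. Setting this equal to supply: 1874 - 9ps = -67.6 + 0.6ps, so ps = 202.25.
Buyers pay pb = 202.25 − 60 = 142.25; q' = -67.6 + 0.6·202.25 = 53.75.
The subsidy expands output by 53.75 − 20 = 33.75 past the efficient level; on those units the gap between marginal cost and willingness to pay runs from 0 up to 60.
DWL = ½ × 60 × 33.75 = 1012.5.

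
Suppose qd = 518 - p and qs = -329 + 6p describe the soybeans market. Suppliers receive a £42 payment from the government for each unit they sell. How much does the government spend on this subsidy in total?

Government cost = £18186

Pre-subsidy: 518 - p = -329 + 6p gives p* = 121, q* = 397.
With the subsidy, sellers receive ps = pb + 42 for each unit, where pb is the price buyers pay.
Supply in terms of pb becomes qs = -329 + 6(pb + 42) = -77 + 6pb. Setting this equal to demand: 518 - pb = -77 + 6pb, so pb = 85.
Sellers receive ps = 85 + 42 = 127; q' = 518 − 1·85 = 433.
Government outlay = subsidy × quantity = 42 × 433 = 18186.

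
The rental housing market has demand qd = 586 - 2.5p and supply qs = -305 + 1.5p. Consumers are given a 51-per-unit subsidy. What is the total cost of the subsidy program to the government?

Government cost = 3923.8125

Pre-subsidy: 586 - 2.5p = -305 + 1.5p gives p* = 222.75, q* = 29.125.
With the rebate, buyers effectively pay pb = ps − 51, where ps is the price sellers receive.
Demand in terms of ps becomes qd = 586 − 2.5(ps − 51) = 713.5 - 2.5ps. Setting this equal to supply: 713.5 - 2.5ps = -305 + 1.5ps, so ps = 254.625.
Buyers pay pb = 254.625 − 51 = 203.625; q' = -305 + 1.5·254.625 = 76.9375.
Government outlay = subsidy × quantity = 51 × 76.9375 = 3923.8125.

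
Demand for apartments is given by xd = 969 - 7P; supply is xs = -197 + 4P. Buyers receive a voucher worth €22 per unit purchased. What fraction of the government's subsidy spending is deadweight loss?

Pre-subsidy: 969 - 7P = -197 + 4P gives P* = 106, x* = 227.
With the rebate, buyers effectively pay Pb = Ps − 22, where Ps is the price sellers receive.
Demand in terms of Ps becomes xd = 969 − 7(Ps − 22) = 1123 - 7Ps. Setting this equal to supply: 1123 - 7Ps = -197 + 4Ps, so Ps = 120.
Buyers pay Pb = 120 − 22 = 98; x' = -197 + 4·120 = 283.
ΔCS = ½(227 + 283)(106 − 98) = 2040; ΔPS = ½(227 + 283)(120 − 106) = 3570.
Government spending = 22 × 283 = 6226.
DWL = ½ × 22 × (283 − 227) = 616; fraction = 616 / 6226 = 28/283.

DWL / government spending = 28/283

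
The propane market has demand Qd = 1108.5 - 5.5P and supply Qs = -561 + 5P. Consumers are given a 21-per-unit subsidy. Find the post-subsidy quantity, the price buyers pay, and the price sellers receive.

Q' = 289; buyers pay 149; sellers receive 170

Pre-subsidy: 1108.5 - 5.5P = -561 + 5P gives P* = 159, Q* = 234.
With the rebate, buyers effectively pay Pb = Ps − 21, where Ps is the price sellers receive.
Demand in terms of Ps becomes Qd = 1108.5 − 5.5(Ps − 21) = 1224 - 5.5Ps. Setting this equal to supply: 1224 - 5.5Ps = -561 + 5Ps, so Ps = 170.
Buyers pay Pb = 170 − 21 = 149; Q' = -561 + 5·170 = 289.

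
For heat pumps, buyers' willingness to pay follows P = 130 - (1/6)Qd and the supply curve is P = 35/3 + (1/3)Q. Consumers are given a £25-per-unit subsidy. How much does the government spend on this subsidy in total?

Government cost = 21500/3

Pre-subsidy: 130 - (1/6)Q = 35/3 + (1/3)Q gives Q* = 710/3 and P* = 815/9.
With the rebate, buyers effectively pay Pb = Ps − 25, where Ps is the price sellers receive.
On the curves, Pb = 130 - (1/6)Q and Ps = 35/3 + (1/3)Q; the wedge Ps − Pb = 25 gives 35/3 + (1/3)Q − (130 - (1/6)Q) = 25, so Q' = 860/3.
Then Pb = 130 − (1/6)·(860/3) = 740/9 and Ps = 35/3 + (1/3)·(860/3) = 965/9.
Government outlay = subsidy × quantity = 25 × 860/3 = 21500/3.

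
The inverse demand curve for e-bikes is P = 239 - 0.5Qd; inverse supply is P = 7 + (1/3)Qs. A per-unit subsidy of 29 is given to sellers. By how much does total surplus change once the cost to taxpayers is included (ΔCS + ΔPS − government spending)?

Pre-subsidy: 239 - 0.5Q = 7 + (1/3)Q gives Q* = 278.4 and P* = 99.8.
With the subsidy, sellers receive Ps = Pb + 29 for each unit, where Pb is the price buyers pay.
On the curves, Pb = 239 - 0.5Q and Ps = 7 + (1/3)Q; the wedge Ps − Pb = 29 gives 7 + (1/3)Q − (239 - 0.5Q) = 29, so Q' = 313.2.
Then Pb = 239 − 0.5·313.2 = 82.4 and Ps = 7 + (1/3)·313.2 = 111.4.
ΔCS = ½(278.4 + 313.2)(99.8 − 82.4) = 5146.92; ΔPS = ½(278.4 + 313.2)(111.4 − 99.8) = 3431.28.
Government spending = 29 × 313.2 = 9082.8.
Net change = 5146.92 + 3431.28 − 9082.8 = -504.6. The loss equals the DWL triangle ½·29·34.8.

Net change in total surplus = -504.6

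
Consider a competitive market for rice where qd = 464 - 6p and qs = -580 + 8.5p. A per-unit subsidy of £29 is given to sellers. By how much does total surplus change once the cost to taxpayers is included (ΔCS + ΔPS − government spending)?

Net change in total surplus = -£1479

Pre-subsidy: 464 - 6p = -580 + 8.5p gives p* = 72, q* = 32.
With the subsidy, sellers receive ps = pb + 29 for each unit, where pb is the price buyers pay.
Supply in terms of pb becomes qs = -580 + 8.5(pb + 29) = -333.5 + 8.5pb. Setting this equal to demand: 464 - 6pb = -333.5 + 8.5pb, so pb = 55.
Sellers receive ps = 55 + 29 = 84; q' = 464 − 6·55 = 134.
ΔCS = ½(32 + 134)(72 − 55) = 1411; ΔPS = ½(32 + 134)(84 − 72) = 996.
Government spending = 29 × 134 = 3886.
Net change = 1411 + 996 − 3886 = -1479. The loss equals the DWL triangle ½·29·102.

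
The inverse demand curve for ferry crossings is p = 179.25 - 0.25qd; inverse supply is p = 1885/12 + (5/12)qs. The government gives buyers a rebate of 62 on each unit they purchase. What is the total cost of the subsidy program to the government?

Pre-subsidy: 179.25 - 0.25q = 1885/12 + (5/12)q gives q* = 33.25 and p* = 170.9375.
With the rebate, buyers effectively pay pb = ps − 62, where ps is the price sellers receive.
On the curves, pb = 179.25 - 0.25q and ps = 1885/12 + (5/12)q; the wedge ps − pb = 62 gives 1885/12 + (5/12)q − (179.25 - 0.25q) = 62, so q' = 126.25.
Then pb = 179.25 − 0.25·126.25 = 147.6875 and ps = 1885/12 + (5/12)·126.25 = 209.6875.
Government outlay = subsidy × quantity = 62 × 126.25 = 7827.5.

Government cost = 7827.5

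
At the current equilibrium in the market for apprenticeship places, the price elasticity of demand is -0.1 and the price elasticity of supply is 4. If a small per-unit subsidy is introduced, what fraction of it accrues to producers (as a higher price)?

Producer share = 1/41

For a small subsidy around the equilibrium, the benefit split depends on the relative slopes, which at a point are proportional to the elasticities.
Buyer share = εs/(εs + |εd|) = 4/(4 + 0.1) = 40/41; seller share = |εd|/(εs + |εd|) = 1/41.
So producers capture 1/41 of the subsidy.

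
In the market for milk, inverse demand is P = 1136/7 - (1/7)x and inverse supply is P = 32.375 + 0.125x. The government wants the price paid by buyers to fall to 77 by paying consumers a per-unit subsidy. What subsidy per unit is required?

Required subsidy s = 30 per unit

At a buyer price of 77, quantity demanded is 1136 − 7·77 = 597.
Sellers supply 597 only when they receive Ps = 32.375 + 0.125·597 = 107.
s = Ps − Pb = 107 − 77 = 30.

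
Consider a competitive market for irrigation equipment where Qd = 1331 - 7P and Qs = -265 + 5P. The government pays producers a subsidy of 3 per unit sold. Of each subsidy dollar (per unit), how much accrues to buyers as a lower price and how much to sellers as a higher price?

Buyers gain 1.25 per unit; sellers gain 1.75 per unit

Pre-subsidy: 1331 - 7P = -265 + 5P gives P* = 133, Q* = 400.
With the subsidy, sellers receive Ps = Pb + 3 for each unit, where Pb is the price buyers pay.
Supply in terms of Pb becomes Qs = -265 + 5(Pb + 3) = -250 + 5Pb. Setting this equal to demand: 1331 - 7Pb = -250 + 5Pb, so Pb = 131.75.
Sellers receive Ps = 131.75 + 3 = 134.75; Q' = 1331 − 7·131.75 = 408.75.
Buyers' price falls by P* − Pb = 133 − 131.75 = 1.25; sellers' price rises by Ps − P* = 134.75 − 133 = 1.75.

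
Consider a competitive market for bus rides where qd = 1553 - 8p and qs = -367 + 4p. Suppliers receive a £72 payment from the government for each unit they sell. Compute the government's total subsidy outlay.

Government cost = £33480

Pre-subsidy: 1553 - 8p = -367 + 4p gives p* = 160, q* = 273.
With the subsidy, sellers receive ps = pb + 72 for each unit, where pb is the price buyers pay.
Supply in terms of pb becomes qs = -367 + 4(pb + 72) = -79 + 4pb. Setting this equal to demand: 1553 - 8pb = -79 + 4pb, so pb = 136.
Sellers receive ps = 136 + 72 = 208; q' = 1553 − 8·136 = 465.
Government outlay = subsidy × quantity = 72 × 465 = 33480.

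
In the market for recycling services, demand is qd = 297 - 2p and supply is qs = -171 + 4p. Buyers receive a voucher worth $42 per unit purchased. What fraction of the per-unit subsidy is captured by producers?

Producer share = 1/3

Pre-subsidy: 297 - 2p = -171 + 4p gives p* = 78, q* = 141.
With the rebate, buyers effectively pay pb = ps − 42, where ps is the price sellers receive.
Demand in terms of ps becomes qd = 297 − 2(ps − 42) = 381 - 2ps. Setting this equal to supply: 381 - 2ps = -171 + 4ps, so ps = 92.
Buyers pay pb = 92 − 42 = 50; q' = -171 + 4·92 = 197.
Buyers' price falls by p* − pb = 78 − 50 = 28; sellers' price rises by ps − p* = 92 − 78 = 14.
So producers capture 14/42 = 1/3 of each unit of subsidy.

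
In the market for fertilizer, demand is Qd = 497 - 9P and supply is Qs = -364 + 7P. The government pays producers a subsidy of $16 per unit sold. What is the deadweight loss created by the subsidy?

Pre-subsidy: 497 - 9P = -364 + 7P gives P* = 53.8125, Q* = 12.6875.
With the subsidy, sellers receive Ps = Pb + 16 for each unit, where Pb is the price buyers pay.
Supply in terms of Pb becomes Qs = -364 + 7(Pb + 16) = -252 + 7Pb. Setting this equal to demand: 497 - 9Pb = -252 + 7Pb, so Pb = 46.8125.
Sellers receive Ps = 46.8125 + 16 = 62.8125; Q' = 497 − 9·46.8125 = 75.6875.
The subsidy expands output by 75.6875 − 12.6875 = 63 past the efficient level; on those units the gap between marginal cost and willingness to pay runs from 0 up to 16.
DWL = ½ × 16 × 63 = 504.

Deadweight loss = $504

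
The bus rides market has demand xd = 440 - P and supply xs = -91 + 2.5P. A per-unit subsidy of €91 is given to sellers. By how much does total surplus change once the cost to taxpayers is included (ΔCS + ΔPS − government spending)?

Net change in total surplus = -€2957.5

Pre-subsidy: 440 - P = -91 + 2.5P gives P* = 1062/7, x* = 2018/7.
With the subsidy, sellers receive Ps = Pb + 91 for each unit, where Pb is the price buyers pay.
Supply in terms of Pb becomes xs = -91 + 2.5(Pb + 91) = 136.5 + 2.5Pb. Setting this equal to demand: 440 - Pb = 136.5 + 2.5Pb, so Pb = 607/7.
Sellers receive Ps = 607/7 + 91 = 1244/7; x' = 440 − 1·(607/7) = 2473/7.
ΔCS = ½(2018/7 + 2473/7)(1062/7 − 607/7) = 291915/14; ΔPS = ½(2018/7 + 2473/7)(1244/7 − 1062/7) = 58383/7.
Government spending = 91 × 2473/7 = 32149.
Net change = 291915/14 + 58383/7 − 32149 = -2957.5. The loss equals the DWL triangle ½·91·65.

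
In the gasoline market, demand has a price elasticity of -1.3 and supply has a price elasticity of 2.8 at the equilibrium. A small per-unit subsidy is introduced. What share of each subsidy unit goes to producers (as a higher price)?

For a small subsidy around the equilibrium, the benefit split depends on the relative slopes, which at a point are proportional to the elasticities.
Buyer share = εs/(εs + |εd|) = 2.8/(2.8 + 1.3) = 28/41; seller share = |εd|/(εs + |εd|) = 13/41.
So producers capture 13/41 of the subsidy.

Producer share = 13/41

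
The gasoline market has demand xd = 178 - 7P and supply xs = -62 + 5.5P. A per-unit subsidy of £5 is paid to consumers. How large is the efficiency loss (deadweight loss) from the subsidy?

Pre-subsidy: 178 - 7P = -62 + 5.5P gives P* = 19.2, x* = 43.6.
With the rebate, buyers effectively pay Pb = Ps − 5, where Ps is the price sellers receive.
Demand in terms of Ps becomes xd = 178 − 7(Ps − 5) = 213 - 7Ps. Setting this equal to supply: 213 - 7Ps = -62 + 5.5Ps, so Ps = 22.
Buyers pay Pb = 22 − 5 = 17; x' = -62 + 5.5·22 = 59.
The subsidy expands output by 59 − 43.6 = 15.4 past the efficient level; on those units the gap between marginal cost and willingness to pay runs from 0 up to 5.
DWL = ½ × 5 × 15.4 = 38.5.

Deadweight loss = £38.5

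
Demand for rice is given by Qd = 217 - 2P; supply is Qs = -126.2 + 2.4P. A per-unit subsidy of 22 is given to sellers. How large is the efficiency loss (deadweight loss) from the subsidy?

Deadweight loss = 264

Pre-subsidy: 217 - 2P = -126.2 + 2.4P gives P* = 78, Q* = 61.
With the subsidy, sellers receive Ps = Pb + 22 for each unit, where Pb is the price buyers pay.
Supply in terms of Pb becomes Qs = -126.2 + 2.4(Pb + 22) = -73.4 + 2.4Pb. Setting this equal to demand: 217 - 2Pb = -73.4 + 2.4Pb, so Pb = 66.
Sellers receive Ps = 66 + 22 = 88; Q' = 217 − 2·66 = 85.
The subsidy expands output by 85 − 61 = 24 past the efficient level; on those units the gap between marginal cost and willingness to pay runs from 0 up to 22.
DWL = ½ × 22 × 24 = 264.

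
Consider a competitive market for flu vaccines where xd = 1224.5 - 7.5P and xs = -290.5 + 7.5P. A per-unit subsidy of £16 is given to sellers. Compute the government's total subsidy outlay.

Pre-subsidy: 1224.5 - 7.5P = -290.5 + 7.5P gives P* = 101, x* = 467.
With the subsidy, sellers receive Ps = Pb + 16 for each unit, where Pb is the price buyers pay.
Supply in terms of Pb becomes xs = -290.5 + 7.5(Pb + 16) = -170.5 + 7.5Pb. Setting this equal to demand: 1224.5 - 7.5Pb = -170.5 + 7.5Pb, so Pb = 93.
Sellers receive Ps = 93 + 16 = 109; x' = 1224.5 − 7.5·93 = 527.
Government outlay = subsidy × quantity = 16 × 527 = 8432.

Government cost = £8432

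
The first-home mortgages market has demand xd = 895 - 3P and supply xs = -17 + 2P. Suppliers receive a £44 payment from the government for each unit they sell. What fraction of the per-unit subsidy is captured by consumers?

Consumer share = 0.4

Pre-subsidy: 895 - 3P = -17 + 2P gives P* = 182.4, x* = 347.8.
With the subsidy, sellers receive Ps = Pb + 44 for each unit, where Pb is the price buyers pay.
Supply in terms of Pb becomes xs = -17 + 2(Pb + 44) = 71 + 2Pb. Setting this equal to demand: 895 - 3Pb = 71 + 2Pb, so Pb = 164.8.
Sellers receive Ps = 164.8 + 44 = 208.8; x' = 895 − 3·164.8 = 400.6.
Buyers' price falls by P* − Pb = 182.4 − 164.8 = 17.6; sellers' price rises by Ps − P* = 208.8 − 182.4 = 26.4.
So consumers capture 17.6/44 = 0.4 of each unit of subsidy.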